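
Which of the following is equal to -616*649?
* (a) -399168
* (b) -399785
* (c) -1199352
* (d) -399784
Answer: d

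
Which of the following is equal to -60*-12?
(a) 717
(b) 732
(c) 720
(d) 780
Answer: c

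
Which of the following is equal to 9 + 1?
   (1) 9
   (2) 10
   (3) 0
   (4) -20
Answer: 2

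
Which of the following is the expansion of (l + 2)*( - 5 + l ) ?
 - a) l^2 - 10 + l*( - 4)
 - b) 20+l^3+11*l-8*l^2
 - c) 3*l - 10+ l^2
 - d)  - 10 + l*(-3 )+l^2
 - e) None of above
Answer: d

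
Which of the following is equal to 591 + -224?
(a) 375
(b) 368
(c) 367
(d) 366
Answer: c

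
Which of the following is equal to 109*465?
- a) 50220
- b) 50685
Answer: b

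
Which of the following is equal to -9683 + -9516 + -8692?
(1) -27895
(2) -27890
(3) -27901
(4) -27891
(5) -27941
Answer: 4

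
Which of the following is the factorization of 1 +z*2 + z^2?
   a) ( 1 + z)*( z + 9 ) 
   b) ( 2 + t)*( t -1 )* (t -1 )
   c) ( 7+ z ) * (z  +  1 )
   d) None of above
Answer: d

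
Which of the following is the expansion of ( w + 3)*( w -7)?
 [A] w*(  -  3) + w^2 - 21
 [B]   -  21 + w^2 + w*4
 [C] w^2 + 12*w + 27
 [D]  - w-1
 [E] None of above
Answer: E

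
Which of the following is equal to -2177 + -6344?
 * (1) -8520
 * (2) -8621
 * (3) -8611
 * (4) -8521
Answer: 4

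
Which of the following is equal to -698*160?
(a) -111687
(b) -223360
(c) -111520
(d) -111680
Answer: d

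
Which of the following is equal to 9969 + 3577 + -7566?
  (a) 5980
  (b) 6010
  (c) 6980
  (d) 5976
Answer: a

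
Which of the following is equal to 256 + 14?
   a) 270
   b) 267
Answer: a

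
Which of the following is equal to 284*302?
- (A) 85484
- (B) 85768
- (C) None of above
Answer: B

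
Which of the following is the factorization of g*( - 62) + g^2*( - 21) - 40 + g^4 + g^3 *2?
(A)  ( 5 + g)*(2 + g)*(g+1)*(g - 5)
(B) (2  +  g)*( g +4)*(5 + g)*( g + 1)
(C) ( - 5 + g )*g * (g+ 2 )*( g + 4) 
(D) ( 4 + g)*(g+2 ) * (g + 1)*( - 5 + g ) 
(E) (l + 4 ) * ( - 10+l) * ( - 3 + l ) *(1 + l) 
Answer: D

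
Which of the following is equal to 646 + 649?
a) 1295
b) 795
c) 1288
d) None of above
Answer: a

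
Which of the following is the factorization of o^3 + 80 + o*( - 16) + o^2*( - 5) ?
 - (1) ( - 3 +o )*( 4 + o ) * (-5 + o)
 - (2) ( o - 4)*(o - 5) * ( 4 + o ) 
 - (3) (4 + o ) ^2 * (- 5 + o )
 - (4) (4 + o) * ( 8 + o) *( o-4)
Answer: 2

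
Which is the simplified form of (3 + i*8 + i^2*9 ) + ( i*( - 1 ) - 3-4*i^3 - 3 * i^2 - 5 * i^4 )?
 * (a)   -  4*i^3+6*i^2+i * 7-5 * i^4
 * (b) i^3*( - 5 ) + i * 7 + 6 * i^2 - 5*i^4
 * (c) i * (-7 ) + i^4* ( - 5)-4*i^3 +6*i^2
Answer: a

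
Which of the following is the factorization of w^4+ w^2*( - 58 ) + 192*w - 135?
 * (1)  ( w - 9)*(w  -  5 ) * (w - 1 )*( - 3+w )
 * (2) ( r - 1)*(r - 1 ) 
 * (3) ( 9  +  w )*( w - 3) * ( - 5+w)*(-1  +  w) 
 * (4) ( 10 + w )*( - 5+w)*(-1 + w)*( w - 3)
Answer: 3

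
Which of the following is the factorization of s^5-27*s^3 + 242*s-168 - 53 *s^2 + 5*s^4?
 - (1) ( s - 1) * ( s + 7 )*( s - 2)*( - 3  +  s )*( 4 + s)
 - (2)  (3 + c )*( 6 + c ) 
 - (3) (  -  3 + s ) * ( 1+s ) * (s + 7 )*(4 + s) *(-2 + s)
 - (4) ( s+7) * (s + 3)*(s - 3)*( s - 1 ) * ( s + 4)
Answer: 1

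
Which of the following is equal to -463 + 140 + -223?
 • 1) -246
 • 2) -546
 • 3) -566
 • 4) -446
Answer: 2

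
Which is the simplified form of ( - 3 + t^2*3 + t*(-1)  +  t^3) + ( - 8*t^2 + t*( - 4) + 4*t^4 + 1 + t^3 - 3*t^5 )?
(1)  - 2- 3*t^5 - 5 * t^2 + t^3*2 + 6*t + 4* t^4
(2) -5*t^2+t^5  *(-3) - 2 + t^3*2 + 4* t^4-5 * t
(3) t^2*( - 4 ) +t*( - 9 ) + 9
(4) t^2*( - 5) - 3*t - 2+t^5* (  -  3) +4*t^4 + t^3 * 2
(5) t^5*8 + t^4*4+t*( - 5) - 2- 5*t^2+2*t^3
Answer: 2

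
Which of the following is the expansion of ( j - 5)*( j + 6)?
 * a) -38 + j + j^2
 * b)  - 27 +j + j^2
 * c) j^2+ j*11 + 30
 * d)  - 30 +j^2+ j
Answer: d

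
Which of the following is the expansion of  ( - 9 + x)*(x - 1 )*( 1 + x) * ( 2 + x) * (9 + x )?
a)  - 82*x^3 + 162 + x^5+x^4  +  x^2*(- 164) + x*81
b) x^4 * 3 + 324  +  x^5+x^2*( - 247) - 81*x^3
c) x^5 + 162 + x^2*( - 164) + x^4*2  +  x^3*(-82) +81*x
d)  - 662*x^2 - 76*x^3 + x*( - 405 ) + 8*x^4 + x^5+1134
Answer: c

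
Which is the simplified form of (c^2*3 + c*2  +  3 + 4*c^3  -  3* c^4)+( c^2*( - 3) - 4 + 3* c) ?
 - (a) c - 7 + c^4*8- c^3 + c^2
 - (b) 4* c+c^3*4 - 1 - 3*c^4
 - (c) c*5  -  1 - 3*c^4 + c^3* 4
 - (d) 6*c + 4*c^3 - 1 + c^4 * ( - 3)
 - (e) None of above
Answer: c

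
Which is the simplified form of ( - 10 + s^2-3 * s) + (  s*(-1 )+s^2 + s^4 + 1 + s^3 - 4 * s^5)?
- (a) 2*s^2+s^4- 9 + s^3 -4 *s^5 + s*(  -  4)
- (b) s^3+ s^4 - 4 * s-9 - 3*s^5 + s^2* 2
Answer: a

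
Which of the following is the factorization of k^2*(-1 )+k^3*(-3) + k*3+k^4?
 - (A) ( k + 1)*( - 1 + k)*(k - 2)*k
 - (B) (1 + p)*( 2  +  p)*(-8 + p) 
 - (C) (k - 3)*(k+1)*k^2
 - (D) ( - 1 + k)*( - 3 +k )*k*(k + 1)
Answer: D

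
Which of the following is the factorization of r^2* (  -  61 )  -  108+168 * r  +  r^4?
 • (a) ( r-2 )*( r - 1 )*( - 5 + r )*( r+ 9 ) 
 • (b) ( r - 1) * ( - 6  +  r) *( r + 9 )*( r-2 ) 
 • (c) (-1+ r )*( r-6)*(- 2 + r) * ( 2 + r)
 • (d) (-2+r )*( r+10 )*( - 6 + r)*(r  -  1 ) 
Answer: b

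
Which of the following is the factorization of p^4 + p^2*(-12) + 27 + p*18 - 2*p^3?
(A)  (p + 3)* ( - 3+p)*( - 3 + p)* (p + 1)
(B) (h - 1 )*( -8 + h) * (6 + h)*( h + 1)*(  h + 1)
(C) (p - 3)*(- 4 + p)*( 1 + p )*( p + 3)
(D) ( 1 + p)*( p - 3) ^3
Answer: A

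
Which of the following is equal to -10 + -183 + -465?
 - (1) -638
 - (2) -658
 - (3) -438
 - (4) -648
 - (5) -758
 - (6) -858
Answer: 2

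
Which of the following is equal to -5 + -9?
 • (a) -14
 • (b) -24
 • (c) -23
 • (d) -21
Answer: a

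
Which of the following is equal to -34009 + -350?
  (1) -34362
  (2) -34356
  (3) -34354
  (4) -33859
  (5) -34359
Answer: 5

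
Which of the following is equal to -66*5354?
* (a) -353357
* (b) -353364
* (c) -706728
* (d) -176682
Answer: b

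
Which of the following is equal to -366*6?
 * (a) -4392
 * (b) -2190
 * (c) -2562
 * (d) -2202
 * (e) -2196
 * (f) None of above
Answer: e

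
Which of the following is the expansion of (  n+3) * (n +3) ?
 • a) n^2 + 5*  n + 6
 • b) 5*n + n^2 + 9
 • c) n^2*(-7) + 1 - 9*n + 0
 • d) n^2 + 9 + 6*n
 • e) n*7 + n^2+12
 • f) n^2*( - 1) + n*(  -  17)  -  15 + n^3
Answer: d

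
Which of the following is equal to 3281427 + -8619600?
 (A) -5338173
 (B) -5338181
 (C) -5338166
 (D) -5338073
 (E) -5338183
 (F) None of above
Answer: A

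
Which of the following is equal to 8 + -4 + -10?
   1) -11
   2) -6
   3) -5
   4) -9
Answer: 2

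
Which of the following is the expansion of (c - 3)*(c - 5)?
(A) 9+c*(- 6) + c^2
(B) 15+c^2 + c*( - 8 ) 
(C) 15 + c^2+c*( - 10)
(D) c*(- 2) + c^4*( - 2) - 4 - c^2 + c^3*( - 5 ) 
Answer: B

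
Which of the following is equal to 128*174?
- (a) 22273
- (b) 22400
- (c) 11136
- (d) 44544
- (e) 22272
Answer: e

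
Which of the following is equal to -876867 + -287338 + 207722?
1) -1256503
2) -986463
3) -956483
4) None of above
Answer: 3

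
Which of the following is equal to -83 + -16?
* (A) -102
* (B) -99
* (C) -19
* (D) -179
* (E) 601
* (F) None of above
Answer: B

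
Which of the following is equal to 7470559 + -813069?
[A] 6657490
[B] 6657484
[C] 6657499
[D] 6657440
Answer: A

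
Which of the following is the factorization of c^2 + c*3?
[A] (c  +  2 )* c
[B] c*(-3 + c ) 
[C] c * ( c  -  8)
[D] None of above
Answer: D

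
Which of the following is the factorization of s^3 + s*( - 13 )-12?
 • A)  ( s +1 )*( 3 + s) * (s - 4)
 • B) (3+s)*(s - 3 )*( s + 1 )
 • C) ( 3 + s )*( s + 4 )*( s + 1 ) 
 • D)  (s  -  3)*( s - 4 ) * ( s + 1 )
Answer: A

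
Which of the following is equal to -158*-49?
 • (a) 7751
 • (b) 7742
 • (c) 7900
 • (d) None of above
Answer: b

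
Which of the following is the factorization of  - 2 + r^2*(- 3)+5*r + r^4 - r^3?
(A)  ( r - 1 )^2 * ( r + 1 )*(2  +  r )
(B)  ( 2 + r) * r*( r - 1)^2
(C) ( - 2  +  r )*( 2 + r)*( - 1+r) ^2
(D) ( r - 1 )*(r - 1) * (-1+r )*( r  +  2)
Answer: D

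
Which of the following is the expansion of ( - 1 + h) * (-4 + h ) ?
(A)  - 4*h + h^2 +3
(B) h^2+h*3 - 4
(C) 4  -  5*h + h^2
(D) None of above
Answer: C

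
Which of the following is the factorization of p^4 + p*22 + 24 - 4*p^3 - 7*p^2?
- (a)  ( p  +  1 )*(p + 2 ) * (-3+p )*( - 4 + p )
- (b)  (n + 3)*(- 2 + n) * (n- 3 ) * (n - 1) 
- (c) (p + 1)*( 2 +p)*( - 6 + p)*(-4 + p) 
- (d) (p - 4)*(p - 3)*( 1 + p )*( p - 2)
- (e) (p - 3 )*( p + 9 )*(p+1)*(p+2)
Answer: a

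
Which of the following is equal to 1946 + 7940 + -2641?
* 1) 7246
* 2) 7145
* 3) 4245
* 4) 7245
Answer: 4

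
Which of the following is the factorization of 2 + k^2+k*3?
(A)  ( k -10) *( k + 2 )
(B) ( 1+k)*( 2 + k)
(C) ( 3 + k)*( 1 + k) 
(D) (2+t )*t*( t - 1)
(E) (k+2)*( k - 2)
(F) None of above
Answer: B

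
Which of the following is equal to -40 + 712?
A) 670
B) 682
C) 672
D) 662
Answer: C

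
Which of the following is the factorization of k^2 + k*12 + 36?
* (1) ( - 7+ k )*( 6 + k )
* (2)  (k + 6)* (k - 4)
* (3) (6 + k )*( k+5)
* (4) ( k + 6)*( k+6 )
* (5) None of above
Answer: 4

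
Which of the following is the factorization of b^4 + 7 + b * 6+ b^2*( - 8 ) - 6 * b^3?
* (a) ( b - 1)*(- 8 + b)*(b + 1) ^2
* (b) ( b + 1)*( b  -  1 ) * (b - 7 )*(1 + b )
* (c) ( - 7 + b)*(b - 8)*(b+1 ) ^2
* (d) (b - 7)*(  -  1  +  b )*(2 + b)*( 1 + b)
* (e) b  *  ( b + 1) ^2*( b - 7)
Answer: b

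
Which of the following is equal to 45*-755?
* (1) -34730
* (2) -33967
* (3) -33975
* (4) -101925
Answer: 3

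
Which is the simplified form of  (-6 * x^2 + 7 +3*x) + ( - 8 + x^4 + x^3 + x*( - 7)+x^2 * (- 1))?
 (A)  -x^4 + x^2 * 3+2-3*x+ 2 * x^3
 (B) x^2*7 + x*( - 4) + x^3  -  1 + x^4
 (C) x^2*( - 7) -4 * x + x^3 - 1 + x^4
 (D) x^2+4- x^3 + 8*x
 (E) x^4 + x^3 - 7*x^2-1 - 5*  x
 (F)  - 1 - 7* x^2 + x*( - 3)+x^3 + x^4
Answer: C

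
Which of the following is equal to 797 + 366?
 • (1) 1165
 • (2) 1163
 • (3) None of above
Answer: 2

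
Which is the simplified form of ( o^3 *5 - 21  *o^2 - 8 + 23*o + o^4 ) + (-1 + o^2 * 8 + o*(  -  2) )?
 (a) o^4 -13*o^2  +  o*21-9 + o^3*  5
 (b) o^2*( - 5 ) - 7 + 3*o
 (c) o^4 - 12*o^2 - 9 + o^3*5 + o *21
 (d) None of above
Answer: a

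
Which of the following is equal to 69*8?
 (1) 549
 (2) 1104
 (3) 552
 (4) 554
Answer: 3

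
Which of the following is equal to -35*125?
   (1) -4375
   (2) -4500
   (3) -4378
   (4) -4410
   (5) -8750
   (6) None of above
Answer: 1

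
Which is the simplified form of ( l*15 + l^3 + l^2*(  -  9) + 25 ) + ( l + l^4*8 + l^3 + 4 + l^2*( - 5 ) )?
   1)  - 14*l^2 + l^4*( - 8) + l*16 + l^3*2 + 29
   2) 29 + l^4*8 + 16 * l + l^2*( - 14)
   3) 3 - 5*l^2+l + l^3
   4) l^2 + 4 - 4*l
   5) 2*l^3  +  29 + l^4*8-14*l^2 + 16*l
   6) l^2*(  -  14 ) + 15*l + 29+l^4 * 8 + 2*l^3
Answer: 5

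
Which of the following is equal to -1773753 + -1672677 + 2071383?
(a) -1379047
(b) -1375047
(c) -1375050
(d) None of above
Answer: b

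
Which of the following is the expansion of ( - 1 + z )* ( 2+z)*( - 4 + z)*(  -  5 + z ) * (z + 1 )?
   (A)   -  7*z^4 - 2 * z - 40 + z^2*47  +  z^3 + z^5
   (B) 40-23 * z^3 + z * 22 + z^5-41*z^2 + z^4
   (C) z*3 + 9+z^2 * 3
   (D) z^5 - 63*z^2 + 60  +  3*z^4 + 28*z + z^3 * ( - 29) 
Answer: A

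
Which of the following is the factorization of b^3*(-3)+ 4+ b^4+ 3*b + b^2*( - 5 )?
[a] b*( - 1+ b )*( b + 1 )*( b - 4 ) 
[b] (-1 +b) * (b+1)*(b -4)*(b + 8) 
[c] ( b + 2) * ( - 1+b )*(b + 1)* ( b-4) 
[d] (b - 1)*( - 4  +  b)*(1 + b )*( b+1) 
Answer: d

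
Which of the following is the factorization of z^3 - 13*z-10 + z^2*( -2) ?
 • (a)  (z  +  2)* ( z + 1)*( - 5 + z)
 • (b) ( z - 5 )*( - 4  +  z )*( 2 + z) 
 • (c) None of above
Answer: a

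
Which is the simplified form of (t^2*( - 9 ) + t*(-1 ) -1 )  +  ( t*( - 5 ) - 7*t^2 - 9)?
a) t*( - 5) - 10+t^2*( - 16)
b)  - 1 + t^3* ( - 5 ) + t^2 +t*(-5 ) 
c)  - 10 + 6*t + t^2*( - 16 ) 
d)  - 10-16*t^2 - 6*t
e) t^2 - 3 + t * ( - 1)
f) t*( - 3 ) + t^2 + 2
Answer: d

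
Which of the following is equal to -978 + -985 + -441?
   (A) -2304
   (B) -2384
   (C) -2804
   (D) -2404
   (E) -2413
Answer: D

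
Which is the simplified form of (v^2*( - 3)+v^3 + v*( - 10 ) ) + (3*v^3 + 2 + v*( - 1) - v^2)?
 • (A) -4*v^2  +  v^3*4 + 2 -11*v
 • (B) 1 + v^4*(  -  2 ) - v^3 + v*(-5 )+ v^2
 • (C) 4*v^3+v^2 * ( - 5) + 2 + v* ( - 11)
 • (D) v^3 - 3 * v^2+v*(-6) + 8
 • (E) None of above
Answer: A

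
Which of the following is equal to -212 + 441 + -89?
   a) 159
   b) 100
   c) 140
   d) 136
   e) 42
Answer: c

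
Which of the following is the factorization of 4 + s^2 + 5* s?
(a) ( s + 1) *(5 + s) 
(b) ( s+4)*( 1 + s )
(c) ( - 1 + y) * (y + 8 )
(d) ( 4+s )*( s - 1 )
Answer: b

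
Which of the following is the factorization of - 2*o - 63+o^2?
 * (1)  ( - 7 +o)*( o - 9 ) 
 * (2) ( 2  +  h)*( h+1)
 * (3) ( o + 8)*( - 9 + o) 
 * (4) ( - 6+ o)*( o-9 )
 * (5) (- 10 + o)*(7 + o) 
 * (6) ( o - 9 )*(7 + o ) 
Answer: 6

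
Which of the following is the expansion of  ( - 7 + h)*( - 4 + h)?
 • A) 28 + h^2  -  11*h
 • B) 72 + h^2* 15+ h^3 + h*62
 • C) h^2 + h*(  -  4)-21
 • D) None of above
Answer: A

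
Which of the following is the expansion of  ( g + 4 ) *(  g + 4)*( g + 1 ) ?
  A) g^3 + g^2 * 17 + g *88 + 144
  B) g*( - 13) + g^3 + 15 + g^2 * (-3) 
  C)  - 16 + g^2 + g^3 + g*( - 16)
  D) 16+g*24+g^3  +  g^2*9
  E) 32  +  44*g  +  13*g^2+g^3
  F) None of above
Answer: D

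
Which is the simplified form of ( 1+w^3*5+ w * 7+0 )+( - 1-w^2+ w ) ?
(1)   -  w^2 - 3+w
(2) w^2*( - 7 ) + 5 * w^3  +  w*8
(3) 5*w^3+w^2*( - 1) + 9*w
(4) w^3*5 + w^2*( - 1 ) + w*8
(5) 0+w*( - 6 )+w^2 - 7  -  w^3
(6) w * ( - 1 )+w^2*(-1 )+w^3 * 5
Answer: 4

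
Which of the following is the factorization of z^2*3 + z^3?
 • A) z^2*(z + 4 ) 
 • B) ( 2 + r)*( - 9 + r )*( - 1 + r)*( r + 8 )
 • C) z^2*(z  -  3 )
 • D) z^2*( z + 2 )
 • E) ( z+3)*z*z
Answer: E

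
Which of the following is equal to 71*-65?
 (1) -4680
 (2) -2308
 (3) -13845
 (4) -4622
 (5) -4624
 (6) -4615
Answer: 6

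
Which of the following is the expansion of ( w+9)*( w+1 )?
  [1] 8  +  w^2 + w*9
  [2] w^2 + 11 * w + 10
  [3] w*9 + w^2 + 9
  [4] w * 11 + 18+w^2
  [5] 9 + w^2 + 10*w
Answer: 5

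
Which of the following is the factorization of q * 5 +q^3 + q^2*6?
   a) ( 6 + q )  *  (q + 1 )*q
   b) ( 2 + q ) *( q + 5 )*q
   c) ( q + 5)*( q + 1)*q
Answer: c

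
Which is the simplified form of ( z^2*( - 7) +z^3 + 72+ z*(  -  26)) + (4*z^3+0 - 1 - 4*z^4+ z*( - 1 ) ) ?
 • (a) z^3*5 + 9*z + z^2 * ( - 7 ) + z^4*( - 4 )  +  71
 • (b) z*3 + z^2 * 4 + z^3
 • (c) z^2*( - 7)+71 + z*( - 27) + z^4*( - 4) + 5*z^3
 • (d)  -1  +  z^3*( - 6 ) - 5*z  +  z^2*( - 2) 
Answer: c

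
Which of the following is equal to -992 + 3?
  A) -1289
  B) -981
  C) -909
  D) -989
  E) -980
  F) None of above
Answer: D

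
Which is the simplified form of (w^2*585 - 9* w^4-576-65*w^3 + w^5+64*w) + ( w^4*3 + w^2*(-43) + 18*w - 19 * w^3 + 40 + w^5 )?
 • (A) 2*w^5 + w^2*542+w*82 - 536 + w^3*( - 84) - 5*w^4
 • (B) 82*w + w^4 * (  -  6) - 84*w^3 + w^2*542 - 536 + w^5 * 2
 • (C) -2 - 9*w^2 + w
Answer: B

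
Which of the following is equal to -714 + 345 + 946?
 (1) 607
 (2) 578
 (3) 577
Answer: 3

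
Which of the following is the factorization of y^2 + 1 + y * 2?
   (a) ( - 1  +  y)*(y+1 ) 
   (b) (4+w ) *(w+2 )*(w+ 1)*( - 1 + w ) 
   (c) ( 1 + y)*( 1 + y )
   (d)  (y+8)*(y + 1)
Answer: c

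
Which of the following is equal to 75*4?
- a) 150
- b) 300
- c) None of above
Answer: b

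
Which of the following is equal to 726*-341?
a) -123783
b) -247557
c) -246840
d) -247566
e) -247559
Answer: d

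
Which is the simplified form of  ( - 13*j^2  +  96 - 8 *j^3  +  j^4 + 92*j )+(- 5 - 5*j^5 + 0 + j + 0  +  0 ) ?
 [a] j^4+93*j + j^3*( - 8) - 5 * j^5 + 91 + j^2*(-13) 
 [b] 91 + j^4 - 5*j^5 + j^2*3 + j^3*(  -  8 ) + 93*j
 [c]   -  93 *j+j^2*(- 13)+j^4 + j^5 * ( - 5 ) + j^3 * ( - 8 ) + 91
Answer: a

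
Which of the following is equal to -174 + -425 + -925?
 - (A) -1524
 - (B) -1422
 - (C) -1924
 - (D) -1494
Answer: A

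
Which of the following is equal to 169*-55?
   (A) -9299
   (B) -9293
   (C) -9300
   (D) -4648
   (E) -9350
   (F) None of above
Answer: F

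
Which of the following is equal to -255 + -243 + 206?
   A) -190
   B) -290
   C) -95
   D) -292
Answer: D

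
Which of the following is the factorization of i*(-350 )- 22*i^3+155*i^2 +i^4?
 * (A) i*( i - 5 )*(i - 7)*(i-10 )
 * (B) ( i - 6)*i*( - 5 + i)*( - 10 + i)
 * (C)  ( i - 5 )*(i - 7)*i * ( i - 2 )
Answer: A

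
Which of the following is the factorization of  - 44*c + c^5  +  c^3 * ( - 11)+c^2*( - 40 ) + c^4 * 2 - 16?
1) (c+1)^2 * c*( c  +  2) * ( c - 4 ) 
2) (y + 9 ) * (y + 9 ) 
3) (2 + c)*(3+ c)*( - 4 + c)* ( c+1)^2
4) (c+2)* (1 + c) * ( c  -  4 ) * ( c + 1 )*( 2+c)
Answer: 4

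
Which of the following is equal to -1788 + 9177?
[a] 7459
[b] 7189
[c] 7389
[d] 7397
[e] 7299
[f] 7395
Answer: c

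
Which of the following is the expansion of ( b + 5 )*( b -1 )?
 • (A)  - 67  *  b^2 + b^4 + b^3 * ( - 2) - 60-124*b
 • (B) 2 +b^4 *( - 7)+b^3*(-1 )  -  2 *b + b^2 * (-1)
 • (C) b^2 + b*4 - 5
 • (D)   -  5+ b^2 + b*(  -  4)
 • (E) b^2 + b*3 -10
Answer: C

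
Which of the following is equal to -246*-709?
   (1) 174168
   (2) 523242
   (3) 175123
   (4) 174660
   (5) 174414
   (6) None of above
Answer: 5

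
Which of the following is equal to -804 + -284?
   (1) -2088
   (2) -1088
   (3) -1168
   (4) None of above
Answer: 2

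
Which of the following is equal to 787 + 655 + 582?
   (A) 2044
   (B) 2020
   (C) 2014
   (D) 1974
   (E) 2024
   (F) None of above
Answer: E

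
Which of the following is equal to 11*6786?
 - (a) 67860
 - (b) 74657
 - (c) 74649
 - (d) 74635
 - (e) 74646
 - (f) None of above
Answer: e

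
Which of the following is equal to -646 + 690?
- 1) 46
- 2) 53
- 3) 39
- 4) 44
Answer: 4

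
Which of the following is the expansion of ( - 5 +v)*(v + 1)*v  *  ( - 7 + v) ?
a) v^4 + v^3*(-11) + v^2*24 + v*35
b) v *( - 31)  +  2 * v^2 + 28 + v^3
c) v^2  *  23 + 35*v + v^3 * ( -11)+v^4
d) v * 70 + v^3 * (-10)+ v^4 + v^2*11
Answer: c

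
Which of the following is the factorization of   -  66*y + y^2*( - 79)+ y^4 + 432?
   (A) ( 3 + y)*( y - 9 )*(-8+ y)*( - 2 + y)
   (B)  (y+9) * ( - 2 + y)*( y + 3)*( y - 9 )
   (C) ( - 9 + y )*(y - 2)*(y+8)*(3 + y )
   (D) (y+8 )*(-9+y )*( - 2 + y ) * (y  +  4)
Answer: C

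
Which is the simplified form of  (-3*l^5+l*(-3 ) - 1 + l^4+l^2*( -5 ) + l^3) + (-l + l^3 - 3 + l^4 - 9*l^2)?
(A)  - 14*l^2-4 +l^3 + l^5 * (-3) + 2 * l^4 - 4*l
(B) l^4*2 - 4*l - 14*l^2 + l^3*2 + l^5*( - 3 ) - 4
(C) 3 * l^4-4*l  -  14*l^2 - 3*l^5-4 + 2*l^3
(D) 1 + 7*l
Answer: B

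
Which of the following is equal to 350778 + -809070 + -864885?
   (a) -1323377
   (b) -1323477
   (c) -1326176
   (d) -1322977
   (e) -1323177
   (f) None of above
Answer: e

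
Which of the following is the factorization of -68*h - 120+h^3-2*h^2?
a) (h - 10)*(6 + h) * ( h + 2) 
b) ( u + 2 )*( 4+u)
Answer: a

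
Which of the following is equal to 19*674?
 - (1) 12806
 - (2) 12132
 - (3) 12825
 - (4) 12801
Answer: 1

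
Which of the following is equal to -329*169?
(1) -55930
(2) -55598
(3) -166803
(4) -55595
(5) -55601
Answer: 5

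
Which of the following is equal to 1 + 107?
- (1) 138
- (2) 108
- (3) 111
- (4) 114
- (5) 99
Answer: 2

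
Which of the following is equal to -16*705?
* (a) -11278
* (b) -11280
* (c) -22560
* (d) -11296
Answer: b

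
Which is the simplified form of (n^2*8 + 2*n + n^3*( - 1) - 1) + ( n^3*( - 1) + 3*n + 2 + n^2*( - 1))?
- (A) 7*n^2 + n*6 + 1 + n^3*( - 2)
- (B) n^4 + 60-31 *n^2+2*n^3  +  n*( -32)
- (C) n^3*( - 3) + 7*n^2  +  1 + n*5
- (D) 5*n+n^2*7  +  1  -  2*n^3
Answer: D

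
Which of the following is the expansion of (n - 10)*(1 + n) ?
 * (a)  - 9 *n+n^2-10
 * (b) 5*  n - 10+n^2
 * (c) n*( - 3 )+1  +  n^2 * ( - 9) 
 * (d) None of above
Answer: a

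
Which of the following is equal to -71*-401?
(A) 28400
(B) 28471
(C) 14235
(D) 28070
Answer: B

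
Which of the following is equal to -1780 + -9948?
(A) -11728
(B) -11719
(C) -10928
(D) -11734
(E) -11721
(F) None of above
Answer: A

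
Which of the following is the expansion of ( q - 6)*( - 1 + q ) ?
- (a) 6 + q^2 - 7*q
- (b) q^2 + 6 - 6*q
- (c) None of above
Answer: a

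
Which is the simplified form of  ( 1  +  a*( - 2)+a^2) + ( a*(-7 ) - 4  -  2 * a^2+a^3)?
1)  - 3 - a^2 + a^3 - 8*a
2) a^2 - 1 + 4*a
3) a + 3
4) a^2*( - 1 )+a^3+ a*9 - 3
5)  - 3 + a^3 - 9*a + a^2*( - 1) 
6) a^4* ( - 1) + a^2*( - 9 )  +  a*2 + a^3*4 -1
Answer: 5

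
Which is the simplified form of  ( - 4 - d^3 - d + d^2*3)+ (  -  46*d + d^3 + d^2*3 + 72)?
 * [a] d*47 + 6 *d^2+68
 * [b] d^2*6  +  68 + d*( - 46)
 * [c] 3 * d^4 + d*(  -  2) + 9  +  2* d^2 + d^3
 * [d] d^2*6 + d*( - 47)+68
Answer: d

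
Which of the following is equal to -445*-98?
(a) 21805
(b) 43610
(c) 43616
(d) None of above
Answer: b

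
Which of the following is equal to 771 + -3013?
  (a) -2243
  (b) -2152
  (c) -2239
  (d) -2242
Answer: d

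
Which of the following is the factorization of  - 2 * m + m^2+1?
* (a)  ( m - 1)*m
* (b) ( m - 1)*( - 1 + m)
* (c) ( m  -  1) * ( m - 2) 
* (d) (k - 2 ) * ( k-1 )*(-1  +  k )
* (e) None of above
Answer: b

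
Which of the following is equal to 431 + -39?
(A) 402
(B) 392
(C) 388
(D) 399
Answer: B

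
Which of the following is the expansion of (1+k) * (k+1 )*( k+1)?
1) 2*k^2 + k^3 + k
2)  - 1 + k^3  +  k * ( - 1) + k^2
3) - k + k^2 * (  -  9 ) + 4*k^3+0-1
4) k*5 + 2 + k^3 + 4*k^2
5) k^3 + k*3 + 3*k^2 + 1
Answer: 5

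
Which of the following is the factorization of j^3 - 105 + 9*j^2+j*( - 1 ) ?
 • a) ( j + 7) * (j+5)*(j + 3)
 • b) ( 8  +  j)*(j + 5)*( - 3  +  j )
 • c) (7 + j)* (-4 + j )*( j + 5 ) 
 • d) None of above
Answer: d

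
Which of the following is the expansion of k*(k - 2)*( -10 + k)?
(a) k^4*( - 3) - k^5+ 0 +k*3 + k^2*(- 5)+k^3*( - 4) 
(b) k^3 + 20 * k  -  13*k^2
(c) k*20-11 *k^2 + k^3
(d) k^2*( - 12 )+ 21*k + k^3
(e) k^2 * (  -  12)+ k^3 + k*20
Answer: e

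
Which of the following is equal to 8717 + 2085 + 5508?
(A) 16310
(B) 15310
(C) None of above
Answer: A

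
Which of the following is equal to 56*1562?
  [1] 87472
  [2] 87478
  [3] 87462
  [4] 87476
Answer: 1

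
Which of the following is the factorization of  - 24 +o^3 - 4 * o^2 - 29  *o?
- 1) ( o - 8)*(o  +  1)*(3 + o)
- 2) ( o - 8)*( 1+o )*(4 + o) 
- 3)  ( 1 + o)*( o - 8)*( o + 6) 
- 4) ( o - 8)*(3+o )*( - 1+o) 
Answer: 1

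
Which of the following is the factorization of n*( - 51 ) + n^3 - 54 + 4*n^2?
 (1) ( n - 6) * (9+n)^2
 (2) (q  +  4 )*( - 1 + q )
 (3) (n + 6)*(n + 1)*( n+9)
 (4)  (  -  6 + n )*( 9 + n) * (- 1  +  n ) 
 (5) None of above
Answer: 5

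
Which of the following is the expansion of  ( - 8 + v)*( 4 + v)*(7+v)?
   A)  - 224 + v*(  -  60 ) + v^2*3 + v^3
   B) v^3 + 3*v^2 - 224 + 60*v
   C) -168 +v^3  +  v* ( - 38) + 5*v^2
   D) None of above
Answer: A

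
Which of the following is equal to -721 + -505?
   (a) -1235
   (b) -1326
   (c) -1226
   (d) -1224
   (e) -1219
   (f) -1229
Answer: c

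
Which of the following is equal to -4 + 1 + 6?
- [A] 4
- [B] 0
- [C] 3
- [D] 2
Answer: C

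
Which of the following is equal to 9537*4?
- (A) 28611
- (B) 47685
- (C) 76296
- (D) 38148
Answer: D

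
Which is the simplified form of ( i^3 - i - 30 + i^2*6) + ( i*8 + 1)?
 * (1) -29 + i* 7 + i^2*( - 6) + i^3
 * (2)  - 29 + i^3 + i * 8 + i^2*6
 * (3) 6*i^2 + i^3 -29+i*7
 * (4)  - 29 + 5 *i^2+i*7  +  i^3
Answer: 3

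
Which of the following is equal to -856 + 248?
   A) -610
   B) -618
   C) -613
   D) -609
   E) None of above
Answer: E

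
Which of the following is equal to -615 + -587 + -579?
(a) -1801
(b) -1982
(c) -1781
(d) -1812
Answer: c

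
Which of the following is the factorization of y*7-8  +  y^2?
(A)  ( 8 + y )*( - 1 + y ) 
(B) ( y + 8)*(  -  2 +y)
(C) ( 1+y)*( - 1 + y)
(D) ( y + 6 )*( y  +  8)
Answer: A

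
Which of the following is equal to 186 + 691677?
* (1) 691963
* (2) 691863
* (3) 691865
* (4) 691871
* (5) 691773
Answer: 2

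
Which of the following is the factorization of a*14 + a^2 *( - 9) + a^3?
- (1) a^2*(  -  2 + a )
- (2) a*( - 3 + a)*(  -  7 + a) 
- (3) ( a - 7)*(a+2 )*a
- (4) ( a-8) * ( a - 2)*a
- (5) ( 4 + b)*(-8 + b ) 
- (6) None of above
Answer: 6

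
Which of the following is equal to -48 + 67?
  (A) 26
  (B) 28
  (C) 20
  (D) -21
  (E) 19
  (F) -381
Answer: E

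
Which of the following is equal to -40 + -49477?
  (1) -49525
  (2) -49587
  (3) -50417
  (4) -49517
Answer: 4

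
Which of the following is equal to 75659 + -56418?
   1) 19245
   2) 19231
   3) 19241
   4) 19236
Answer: 3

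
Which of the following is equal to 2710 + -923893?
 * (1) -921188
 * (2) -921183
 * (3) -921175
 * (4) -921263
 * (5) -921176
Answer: 2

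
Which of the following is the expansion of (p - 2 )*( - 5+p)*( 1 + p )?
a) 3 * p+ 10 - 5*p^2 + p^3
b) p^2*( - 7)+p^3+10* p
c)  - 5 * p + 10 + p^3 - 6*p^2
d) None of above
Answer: d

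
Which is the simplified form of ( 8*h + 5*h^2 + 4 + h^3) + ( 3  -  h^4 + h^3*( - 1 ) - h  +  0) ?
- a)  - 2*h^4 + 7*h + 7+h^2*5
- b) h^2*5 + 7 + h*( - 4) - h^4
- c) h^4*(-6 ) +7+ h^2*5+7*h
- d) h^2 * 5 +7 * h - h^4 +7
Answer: d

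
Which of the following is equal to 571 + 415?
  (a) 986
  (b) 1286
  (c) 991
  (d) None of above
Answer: a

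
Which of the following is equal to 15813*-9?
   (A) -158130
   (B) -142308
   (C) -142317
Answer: C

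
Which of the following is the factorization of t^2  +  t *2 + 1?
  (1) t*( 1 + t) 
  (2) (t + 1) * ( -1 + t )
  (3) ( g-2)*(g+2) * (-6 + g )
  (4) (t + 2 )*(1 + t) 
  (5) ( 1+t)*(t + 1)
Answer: 5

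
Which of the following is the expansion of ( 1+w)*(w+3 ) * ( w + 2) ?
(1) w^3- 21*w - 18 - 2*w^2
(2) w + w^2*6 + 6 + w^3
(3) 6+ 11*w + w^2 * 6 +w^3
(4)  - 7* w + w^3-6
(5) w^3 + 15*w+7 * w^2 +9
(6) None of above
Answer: 3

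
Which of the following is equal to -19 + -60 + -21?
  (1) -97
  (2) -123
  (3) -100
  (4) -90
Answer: 3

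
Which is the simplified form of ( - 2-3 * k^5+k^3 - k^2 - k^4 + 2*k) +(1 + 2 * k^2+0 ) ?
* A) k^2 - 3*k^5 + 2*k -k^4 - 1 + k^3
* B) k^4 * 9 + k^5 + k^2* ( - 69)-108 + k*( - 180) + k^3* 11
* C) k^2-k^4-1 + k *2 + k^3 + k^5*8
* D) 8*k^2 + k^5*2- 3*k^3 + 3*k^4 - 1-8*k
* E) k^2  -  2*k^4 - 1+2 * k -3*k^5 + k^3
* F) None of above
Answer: A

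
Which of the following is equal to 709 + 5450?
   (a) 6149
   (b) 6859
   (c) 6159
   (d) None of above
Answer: c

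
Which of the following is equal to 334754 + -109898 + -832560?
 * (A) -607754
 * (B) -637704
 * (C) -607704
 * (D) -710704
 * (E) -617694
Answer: C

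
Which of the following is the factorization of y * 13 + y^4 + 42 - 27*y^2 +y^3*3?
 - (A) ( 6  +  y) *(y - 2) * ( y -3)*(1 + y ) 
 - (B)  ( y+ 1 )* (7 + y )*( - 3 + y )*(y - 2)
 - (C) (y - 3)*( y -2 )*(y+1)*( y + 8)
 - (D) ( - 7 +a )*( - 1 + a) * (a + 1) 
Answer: B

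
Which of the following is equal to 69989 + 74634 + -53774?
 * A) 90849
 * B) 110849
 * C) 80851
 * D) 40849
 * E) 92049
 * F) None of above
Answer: A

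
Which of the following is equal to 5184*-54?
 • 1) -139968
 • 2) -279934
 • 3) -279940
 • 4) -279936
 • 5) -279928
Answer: 4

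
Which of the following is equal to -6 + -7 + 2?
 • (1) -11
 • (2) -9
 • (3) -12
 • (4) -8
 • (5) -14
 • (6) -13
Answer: 1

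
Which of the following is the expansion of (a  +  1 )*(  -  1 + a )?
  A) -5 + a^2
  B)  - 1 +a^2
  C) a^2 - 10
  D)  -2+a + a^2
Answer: B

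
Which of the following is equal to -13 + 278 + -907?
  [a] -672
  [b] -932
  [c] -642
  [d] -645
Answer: c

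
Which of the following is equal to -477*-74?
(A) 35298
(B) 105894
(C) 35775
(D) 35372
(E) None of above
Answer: A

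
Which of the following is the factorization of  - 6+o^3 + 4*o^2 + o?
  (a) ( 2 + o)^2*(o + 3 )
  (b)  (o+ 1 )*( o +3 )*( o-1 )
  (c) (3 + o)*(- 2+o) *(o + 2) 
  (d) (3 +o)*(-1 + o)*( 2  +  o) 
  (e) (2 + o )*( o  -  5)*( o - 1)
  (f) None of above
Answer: d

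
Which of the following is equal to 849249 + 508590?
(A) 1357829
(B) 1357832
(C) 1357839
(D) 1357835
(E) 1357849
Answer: C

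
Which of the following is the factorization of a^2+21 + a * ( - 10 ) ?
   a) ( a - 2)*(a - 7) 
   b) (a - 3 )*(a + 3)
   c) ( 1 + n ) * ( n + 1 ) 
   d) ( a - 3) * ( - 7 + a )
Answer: d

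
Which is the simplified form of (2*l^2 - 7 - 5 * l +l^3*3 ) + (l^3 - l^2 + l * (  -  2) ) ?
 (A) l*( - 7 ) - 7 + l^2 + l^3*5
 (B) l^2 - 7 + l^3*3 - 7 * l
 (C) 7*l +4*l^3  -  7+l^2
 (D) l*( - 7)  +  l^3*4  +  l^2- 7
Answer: D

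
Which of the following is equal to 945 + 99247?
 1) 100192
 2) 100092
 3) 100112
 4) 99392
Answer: 1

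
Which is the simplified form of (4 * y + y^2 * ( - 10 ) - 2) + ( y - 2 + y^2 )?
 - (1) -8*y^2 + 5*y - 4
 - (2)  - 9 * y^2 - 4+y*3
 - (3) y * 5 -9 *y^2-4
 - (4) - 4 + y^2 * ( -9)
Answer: 3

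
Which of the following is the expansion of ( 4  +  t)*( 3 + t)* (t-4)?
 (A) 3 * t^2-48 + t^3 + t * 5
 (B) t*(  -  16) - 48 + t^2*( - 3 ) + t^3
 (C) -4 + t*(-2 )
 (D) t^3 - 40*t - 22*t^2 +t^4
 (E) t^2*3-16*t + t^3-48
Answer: E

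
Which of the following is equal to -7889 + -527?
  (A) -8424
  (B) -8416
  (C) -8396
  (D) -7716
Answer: B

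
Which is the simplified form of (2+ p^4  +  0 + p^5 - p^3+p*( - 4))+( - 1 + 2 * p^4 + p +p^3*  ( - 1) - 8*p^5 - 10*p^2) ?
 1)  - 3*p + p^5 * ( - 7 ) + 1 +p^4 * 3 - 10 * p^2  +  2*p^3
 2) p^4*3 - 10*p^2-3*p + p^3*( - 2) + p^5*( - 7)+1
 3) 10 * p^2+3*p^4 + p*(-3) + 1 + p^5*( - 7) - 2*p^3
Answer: 2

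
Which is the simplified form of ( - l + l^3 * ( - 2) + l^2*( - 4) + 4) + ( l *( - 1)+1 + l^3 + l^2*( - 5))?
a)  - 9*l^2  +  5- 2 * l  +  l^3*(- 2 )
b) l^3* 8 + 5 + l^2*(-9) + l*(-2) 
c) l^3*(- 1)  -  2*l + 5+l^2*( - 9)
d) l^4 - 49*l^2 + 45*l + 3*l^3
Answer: c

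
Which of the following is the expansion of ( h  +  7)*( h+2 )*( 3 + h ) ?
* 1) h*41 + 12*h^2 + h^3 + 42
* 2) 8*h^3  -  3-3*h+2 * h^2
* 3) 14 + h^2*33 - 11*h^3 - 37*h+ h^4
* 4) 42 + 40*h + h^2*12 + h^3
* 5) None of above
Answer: 1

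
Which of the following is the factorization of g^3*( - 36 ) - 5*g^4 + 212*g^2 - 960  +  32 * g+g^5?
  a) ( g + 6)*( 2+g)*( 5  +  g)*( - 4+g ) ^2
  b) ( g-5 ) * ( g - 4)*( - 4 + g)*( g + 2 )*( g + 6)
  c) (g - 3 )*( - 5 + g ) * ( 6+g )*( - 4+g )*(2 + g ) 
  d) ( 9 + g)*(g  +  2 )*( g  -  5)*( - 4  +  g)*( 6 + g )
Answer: b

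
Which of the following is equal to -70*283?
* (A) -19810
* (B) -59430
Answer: A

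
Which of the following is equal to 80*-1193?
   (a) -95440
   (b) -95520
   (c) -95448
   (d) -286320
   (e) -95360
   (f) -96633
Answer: a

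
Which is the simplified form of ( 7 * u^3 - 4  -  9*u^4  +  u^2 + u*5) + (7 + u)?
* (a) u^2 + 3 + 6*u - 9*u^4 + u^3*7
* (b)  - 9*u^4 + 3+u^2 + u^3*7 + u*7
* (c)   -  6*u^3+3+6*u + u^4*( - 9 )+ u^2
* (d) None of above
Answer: a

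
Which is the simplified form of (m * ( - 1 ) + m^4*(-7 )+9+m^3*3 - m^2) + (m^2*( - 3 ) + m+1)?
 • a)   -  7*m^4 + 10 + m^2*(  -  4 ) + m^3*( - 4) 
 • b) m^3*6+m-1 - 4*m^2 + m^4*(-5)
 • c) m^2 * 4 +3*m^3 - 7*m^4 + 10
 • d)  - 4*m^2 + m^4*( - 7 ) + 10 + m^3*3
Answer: d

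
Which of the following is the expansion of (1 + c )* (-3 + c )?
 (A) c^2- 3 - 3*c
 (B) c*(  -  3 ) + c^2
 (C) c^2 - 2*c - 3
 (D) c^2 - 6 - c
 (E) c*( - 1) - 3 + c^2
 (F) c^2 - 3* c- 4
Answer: C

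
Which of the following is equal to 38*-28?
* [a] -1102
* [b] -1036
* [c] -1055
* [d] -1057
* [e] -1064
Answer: e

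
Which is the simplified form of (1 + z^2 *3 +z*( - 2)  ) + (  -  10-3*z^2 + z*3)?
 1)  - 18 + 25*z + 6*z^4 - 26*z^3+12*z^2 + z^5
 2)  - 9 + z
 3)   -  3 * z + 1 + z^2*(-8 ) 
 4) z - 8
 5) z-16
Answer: 2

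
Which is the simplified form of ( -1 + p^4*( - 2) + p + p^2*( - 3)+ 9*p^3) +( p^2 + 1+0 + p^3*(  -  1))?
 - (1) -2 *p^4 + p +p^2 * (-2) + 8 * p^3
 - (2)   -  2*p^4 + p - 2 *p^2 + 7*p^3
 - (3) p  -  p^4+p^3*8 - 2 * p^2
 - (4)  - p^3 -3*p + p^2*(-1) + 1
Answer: 1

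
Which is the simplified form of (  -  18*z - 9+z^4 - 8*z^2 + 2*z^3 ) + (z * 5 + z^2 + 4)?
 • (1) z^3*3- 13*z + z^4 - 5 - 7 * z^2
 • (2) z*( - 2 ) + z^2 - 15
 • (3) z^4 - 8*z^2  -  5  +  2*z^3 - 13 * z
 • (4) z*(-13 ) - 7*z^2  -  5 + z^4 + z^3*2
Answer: 4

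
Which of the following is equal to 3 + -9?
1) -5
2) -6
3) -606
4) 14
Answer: 2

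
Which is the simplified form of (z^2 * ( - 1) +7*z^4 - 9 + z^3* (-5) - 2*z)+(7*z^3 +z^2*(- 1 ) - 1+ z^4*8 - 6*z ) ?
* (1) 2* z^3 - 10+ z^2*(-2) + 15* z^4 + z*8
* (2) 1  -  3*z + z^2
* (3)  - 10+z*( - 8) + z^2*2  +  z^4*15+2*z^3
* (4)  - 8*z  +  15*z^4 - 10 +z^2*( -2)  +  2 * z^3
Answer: 4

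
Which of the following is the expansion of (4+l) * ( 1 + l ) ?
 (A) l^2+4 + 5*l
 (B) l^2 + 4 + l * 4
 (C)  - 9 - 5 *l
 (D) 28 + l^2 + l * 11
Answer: A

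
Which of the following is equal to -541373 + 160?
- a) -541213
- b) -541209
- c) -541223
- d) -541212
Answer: a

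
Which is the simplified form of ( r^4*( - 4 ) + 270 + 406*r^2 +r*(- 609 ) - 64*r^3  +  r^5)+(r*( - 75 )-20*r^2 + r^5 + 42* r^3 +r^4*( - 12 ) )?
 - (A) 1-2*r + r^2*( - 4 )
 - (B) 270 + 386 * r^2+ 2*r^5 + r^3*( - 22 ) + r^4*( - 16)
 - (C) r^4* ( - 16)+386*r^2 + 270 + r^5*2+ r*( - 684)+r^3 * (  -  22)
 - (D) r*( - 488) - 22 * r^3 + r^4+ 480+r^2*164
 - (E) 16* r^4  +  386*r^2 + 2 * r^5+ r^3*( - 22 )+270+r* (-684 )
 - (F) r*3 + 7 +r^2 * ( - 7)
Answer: C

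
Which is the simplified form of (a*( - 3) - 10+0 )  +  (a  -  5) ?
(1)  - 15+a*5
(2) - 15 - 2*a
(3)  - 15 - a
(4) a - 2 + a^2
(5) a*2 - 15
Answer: 2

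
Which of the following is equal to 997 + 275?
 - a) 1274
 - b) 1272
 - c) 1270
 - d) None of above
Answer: b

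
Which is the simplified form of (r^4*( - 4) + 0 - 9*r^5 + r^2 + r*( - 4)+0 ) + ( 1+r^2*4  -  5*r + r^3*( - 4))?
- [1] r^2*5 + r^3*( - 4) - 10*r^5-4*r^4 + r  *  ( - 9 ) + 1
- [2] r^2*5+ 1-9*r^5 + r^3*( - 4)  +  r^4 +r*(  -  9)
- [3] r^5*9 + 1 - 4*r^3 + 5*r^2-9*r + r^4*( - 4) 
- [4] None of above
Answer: 4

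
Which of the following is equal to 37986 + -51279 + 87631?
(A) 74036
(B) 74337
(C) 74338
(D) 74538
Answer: C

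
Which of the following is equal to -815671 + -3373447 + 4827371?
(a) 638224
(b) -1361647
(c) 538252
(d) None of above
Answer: d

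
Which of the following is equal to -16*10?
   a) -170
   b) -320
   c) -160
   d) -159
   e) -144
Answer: c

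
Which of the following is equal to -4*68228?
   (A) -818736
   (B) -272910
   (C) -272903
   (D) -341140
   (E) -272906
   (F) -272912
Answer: F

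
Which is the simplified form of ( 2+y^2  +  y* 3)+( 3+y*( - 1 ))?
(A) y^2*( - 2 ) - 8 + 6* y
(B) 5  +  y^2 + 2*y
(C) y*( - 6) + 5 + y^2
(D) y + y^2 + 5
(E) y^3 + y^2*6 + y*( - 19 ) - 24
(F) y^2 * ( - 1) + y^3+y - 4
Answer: B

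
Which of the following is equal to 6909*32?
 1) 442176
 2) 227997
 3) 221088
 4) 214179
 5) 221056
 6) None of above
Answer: 3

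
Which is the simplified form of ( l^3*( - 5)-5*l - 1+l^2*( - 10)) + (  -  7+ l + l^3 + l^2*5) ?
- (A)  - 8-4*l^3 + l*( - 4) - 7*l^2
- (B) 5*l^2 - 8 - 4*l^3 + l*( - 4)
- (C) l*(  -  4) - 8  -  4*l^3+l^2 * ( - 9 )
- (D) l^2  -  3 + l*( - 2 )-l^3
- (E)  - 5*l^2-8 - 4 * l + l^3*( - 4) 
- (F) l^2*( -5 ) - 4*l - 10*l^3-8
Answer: E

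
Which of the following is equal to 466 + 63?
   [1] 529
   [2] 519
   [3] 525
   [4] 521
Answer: 1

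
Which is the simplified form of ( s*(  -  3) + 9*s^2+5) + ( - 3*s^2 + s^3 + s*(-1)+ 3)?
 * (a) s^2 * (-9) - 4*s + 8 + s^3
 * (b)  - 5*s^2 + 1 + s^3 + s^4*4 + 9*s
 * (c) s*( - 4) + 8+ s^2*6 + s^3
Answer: c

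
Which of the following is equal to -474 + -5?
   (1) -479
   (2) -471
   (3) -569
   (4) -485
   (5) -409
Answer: 1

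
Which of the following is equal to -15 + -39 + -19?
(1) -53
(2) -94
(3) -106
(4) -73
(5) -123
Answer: 4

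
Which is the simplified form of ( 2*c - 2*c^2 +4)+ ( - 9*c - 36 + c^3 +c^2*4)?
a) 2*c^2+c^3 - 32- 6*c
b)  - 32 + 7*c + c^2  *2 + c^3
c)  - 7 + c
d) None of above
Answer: d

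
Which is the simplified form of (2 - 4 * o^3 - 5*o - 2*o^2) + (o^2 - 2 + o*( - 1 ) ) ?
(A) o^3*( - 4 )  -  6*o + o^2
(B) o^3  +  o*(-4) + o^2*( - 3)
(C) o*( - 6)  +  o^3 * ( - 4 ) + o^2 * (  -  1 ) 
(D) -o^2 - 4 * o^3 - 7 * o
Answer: C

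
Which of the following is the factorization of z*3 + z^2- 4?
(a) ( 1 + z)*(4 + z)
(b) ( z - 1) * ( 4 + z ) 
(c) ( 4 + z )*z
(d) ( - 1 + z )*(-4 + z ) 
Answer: b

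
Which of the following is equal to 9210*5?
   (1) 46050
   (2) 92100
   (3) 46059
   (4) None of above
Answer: 1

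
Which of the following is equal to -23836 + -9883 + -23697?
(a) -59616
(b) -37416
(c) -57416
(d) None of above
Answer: c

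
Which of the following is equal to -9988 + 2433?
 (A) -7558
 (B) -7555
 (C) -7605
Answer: B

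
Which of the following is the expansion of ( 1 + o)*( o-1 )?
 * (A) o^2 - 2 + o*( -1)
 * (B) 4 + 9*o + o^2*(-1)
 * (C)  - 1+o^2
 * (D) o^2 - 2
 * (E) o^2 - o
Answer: C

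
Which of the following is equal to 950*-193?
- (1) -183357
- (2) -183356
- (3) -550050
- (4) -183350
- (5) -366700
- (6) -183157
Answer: 4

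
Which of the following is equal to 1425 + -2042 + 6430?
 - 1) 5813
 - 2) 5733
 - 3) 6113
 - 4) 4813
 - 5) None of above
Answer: 1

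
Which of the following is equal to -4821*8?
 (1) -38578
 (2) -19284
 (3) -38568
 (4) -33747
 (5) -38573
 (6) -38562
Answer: 3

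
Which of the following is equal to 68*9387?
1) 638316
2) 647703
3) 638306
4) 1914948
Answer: 1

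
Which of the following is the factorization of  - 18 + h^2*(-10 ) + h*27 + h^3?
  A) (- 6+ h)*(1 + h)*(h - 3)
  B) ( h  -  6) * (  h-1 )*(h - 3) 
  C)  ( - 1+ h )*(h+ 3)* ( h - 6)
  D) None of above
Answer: B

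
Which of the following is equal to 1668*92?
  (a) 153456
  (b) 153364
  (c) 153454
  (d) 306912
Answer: a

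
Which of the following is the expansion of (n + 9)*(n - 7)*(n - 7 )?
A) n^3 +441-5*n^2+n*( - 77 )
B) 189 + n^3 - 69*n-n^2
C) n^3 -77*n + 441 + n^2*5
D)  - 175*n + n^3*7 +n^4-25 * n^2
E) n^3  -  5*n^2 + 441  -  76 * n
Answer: A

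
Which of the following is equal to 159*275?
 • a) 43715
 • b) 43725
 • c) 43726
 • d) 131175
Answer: b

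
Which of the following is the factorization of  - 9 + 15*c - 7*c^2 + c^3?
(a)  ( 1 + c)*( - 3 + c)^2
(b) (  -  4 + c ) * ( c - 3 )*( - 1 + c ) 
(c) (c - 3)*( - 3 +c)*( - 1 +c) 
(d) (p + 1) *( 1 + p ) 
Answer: c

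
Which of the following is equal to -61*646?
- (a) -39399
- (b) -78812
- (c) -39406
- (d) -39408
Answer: c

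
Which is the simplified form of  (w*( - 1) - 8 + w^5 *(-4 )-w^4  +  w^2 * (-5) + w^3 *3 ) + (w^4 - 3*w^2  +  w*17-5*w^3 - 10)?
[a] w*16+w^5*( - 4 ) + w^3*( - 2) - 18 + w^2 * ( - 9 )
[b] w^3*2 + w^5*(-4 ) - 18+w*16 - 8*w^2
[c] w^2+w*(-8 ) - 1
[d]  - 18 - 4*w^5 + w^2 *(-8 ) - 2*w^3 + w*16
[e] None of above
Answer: d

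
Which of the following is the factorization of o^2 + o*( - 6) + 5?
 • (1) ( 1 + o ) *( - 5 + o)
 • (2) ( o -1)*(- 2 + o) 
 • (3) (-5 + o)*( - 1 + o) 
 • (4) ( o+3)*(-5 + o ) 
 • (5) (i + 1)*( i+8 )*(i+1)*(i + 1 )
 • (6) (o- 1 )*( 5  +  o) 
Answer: 3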